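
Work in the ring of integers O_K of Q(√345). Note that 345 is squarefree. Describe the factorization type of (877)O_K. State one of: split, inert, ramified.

p is inert

d = 345 ≡ 1 (mod 4), so O_K = ℤ[(1+√345)/2] and disc(K) = d = 345.
Since gcd(877, 345) = 1 the prime 877 does not ramify.
Legendre symbol by Euler's criterion: (345/877) ≡ 345^438 ≡ 876 (mod 877), i.e. (345/877) = -1.
Legendre symbol -1 ⇒ 877 is inert.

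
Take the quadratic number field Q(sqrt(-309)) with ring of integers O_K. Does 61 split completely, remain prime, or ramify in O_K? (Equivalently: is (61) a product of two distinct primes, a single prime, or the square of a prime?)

-309 mod 4 = 3, hence disc K = 4·(-309) = -1236 and O_K = ℤ[√-309].
Since gcd(61, -1236) = 1 the prime 61 does not ramify.
Compute (-309/61) via Euler: 57^((61-1)/2) mod 61 = 1, so (-309/61) = 1.
Legendre symbol 1 ⇒ 61 is split.

splits completely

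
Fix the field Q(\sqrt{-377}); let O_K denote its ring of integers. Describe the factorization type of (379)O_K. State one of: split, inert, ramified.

379 remains inert

Since -377 ≢ 1 mod 4, the ring of integers is ℤ[√-377] with discriminant 4·(-377) = -1508.
Since gcd(379, -1508) = 1 the prime 379 does not ramify.
Compute (-377/379) via Euler: 2^((379-1)/2) mod 379 = 378, so (-377/379) = -1.
(-377/379) = -1, so 379 is inert.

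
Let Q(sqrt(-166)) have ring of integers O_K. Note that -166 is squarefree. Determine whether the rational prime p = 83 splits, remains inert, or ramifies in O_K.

ramified — (83) = 𝔭²

d = -166 ≡ 2 (mod 4), so O_K = ℤ[√-166] and disc(K) = 4d = -664.
disc(K) = -664 = 83·(-8), so p = 83 is ramified.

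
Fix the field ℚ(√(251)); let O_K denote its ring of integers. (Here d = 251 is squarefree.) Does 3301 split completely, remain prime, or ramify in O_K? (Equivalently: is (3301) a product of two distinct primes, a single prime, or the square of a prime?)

251 mod 4 = 3, hence disc K = 4·251 = 1004 and O_K = ℤ[√251].
Since gcd(3301, 1004) = 1 the prime 3301 does not ramify.
Legendre symbol by Euler's criterion: (251/3301) ≡ 251^1650 ≡ 1 (mod 3301), i.e. (251/3301) = 1.
(251/3301) = 1, so 3301 splits.

p splits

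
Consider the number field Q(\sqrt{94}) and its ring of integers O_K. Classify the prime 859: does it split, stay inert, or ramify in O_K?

inert — (859) stays prime in O_K

Since 94 ≢ 1 mod 4, the ring of integers is ℤ[√94] with discriminant 4·94 = 376.
disc(K) = 376 is not divisible by 859; 859 is unramified.
Compute (94/859) via Euler: 94^((859-1)/2) mod 859 = 858, so (94/859) = -1.
(94/859) = -1, so 859 is inert.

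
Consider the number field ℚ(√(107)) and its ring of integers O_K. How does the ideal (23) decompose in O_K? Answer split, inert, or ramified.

remains prime (inert)

107 mod 4 = 3, hence disc K = 4·107 = 428 and O_K = ℤ[√107].
disc(K) = 428 is not divisible by 23; 23 is unramified.
Compute (107/23) via Euler: 15^((23-1)/2) mod 23 = 22, so (107/23) = -1.
d is a non-residue mod p, hence 23 remains inert in O_K.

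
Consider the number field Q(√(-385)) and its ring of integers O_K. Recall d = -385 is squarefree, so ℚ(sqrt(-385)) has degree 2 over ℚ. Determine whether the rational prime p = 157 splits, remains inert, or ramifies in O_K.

-385 mod 4 = 3, hence disc K = 4·(-385) = -1540 and O_K = ℤ[√-385].
Since gcd(157, -1540) = 1 the prime 157 does not ramify.
Euler's criterion: (-385)^78 mod 157 = 1. Thus (-385|157) = 1.
d is a quadratic residue mod p, hence 157 splits in O_K.

split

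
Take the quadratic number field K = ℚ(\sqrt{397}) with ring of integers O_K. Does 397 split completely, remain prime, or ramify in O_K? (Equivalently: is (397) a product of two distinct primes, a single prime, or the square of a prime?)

397 mod 4 = 1, hence disc K = 397 and O_K = ℤ[(1+√397)/2].
Ramification test: 397 | 397. The prime 397 ramifies in K.

p ramifies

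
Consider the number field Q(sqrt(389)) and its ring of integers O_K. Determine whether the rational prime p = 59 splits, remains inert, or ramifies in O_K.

p splits

389 mod 4 = 1, hence disc K = 389 and O_K = ℤ[(1+√389)/2].
disc(K) = 389 is not divisible by 59; 59 is unramified.
Euler's criterion: 389^29 mod 59 = 1. Thus (389|59) = 1.
Legendre symbol 1 ⇒ 59 is split.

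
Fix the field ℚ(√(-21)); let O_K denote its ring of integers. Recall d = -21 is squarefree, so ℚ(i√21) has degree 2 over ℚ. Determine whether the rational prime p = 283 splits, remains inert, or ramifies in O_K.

283 splits in O_K

-21 mod 4 = 3, hence disc K = 4·(-21) = -84 and O_K = ℤ[√-21].
283 ∤ -84, so 283 is unramified.
(-21/283) = 262^141 mod 283 = 1, giving Legendre symbol 1.
d is a quadratic residue mod p, hence 283 splits in O_K.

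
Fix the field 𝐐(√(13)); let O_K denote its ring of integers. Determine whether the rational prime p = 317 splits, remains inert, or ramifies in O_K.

d = 13 ≡ 1 (mod 4), so O_K = ℤ[(1+√13)/2] and disc(K) = d = 13.
disc(K) = 13 is not divisible by 317; 317 is unramified.
Euler's criterion: 13^158 mod 317 = 316. Thus (13|317) = -1.
(13/317) = -1, so 317 is inert.

inert — (317) stays prime in O_K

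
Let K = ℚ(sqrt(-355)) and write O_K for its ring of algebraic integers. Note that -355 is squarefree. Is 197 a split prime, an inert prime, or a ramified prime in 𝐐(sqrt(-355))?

197 splits in O_K

Since -355 ≡ 1 mod 4, the ring of integers is ℤ[(1+√-355)/2] with discriminant -355.
Since gcd(197, -355) = 1 the prime 197 does not ramify.
Euler's criterion: (-355)^98 mod 197 = 1. Thus (-355|197) = 1.
d is a quadratic residue mod p, hence 197 splits in O_K.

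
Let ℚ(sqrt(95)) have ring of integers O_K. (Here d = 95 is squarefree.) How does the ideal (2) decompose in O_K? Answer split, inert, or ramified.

d = 95 ≡ 3 (mod 4), so O_K = ℤ[√95] and disc(K) = 4d = 380.
disc(K) = 380 = 2·190, so p = 2 is ramified.

ramified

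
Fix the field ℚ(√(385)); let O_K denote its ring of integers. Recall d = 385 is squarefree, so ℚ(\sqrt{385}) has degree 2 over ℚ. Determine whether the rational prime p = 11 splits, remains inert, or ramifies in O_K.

ramified

385 mod 4 = 1, hence disc K = 385 and O_K = ℤ[(1+√385)/2].
Ramification test: 11 | 385. The prime 11 ramifies in K.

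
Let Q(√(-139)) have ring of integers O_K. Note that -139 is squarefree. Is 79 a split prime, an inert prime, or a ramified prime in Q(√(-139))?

79 splits in O_K

d = -139 ≡ 1 (mod 4), so O_K = ℤ[(1+√-139)/2] and disc(K) = d = -139.
Since gcd(79, -139) = 1 the prime 79 does not ramify.
Legendre symbol by Euler's criterion: (-139/79) ≡ (-139)^39 ≡ 1 (mod 79), i.e. (-139/79) = 1.
(-139/79) = 1, so 79 splits.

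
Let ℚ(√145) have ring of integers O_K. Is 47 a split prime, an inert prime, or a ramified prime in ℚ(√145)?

d = 145 ≡ 1 (mod 4), so O_K = ℤ[(1+√145)/2] and disc(K) = d = 145.
47 ∤ 145, so 47 is unramified.
Legendre symbol by Euler's criterion: (145/47) ≡ 145^23 ≡ 1 (mod 47), i.e. (145/47) = 1.
Legendre symbol 1 ⇒ 47 is split.

p splits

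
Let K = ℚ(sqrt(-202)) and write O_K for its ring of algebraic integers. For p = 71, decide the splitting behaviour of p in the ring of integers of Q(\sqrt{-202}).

inert

d = -202 ≡ 2 (mod 4), so O_K = ℤ[√-202] and disc(K) = 4d = -808.
Since gcd(71, -808) = 1 the prime 71 does not ramify.
Legendre symbol by Euler's criterion: (-202/71) ≡ (-202)^35 ≡ 70 (mod 71), i.e. (-202/71) = -1.
(-202/71) = -1, so 71 is inert.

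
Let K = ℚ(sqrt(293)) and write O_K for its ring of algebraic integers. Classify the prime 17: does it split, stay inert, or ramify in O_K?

Since 293 ≡ 1 mod 4, the ring of integers is ℤ[(1+√293)/2] with discriminant 293.
disc(K) = 293 is not divisible by 17; 17 is unramified.
Euler's criterion: 293^8 mod 17 = 1. Thus (293|17) = 1.
d is a quadratic residue mod p, hence 17 splits in O_K.

p splits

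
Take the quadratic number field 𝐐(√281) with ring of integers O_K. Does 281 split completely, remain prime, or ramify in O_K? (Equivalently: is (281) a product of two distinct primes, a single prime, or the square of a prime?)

281 mod 4 = 1, hence disc K = 281 and O_K = ℤ[(1+√281)/2].
disc(K) = 281 = 281·1, so p = 281 is ramified.

ramified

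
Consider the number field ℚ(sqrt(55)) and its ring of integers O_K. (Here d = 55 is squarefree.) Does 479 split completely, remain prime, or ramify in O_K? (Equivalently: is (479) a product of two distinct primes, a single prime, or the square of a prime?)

Since 55 ≢ 1 mod 4, the ring of integers is ℤ[√55] with discriminant 4·55 = 220.
479 ∤ 220, so 479 is unramified.
Euler's criterion: 55^239 mod 479 = 1. Thus (55|479) = 1.
(55/479) = 1, so 479 splits.

p splits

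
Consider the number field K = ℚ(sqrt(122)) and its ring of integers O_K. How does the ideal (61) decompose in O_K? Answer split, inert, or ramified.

122 mod 4 = 2, hence disc K = 4·122 = 488 and O_K = ℤ[√122].
Ramification test: 61 | 488. The prime 61 ramifies in K.

ramified — (61) = 𝔭²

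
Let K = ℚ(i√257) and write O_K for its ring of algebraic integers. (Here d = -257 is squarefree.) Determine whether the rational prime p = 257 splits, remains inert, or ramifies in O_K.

p ramifies

Since -257 ≢ 1 mod 4, the ring of integers is ℤ[√-257] with discriminant 4·(-257) = -1028.
Ramification test: 257 | -1028. The prime 257 ramifies in K.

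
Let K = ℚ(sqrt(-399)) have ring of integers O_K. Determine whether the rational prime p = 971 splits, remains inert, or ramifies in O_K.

Since -399 ≡ 1 mod 4, the ring of integers is ℤ[(1+√-399)/2] with discriminant -399.
Since gcd(971, -399) = 1 the prime 971 does not ramify.
Euler's criterion: (-399)^485 mod 971 = 970. Thus (-399|971) = -1.
(-399/971) = -1, so 971 is inert.

inert — (971) stays prime in O_K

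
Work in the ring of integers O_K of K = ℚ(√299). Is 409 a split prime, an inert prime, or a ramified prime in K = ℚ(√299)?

d = 299 ≡ 3 (mod 4), so O_K = ℤ[√299] and disc(K) = 4d = 1196.
Since gcd(409, 1196) = 1 the prime 409 does not ramify.
(299/409) = 299^204 mod 409 = 408, giving Legendre symbol -1.
(299/409) = -1, so 409 is inert.

remains prime (inert)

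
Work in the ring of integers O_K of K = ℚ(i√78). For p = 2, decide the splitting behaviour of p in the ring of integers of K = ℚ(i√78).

p ramifies

d = -78 ≡ 2 (mod 4), so O_K = ℤ[√-78] and disc(K) = 4d = -312.
2 divides disc(K) = -312, so 2 ramifies.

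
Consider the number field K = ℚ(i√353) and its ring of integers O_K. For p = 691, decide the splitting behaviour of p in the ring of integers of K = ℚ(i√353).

691 remains inert

d = -353 ≡ 3 (mod 4), so O_K = ℤ[√-353] and disc(K) = 4d = -1412.
Since gcd(691, -1412) = 1 the prime 691 does not ramify.
Euler's criterion: (-353)^345 mod 691 = 690. Thus (-353|691) = -1.
(-353/691) = -1, so 691 is inert.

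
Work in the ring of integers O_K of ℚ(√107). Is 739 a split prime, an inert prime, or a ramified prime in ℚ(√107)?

Since 107 ≢ 1 mod 4, the ring of integers is ℤ[√107] with discriminant 4·107 = 428.
disc(K) = 428 is not divisible by 739; 739 is unramified.
Compute (107/739) via Euler: 107^((739-1)/2) mod 739 = 1, so (107/739) = 1.
(107/739) = 1, so 739 splits.

split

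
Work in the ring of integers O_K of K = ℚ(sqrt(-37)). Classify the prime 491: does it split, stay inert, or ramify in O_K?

inert — (491) stays prime in O_K

Since -37 ≢ 1 mod 4, the ring of integers is ℤ[√-37] with discriminant 4·(-37) = -148.
Since gcd(491, -148) = 1 the prime 491 does not ramify.
Compute (-37/491) via Euler: 454^((491-1)/2) mod 491 = 490, so (-37/491) = -1.
Legendre symbol -1 ⇒ 491 is inert.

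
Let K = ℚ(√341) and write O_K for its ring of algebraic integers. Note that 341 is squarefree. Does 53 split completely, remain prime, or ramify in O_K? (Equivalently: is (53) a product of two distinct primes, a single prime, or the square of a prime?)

d = 341 ≡ 1 (mod 4), so O_K = ℤ[(1+√341)/2] and disc(K) = d = 341.
53 ∤ 341, so 53 is unramified.
Euler's criterion: 341^26 mod 53 = 52. Thus (341|53) = -1.
Legendre symbol -1 ⇒ 53 is inert.

p is inert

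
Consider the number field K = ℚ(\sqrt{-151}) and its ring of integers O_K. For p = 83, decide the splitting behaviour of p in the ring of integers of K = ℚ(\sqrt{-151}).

Since -151 ≡ 1 mod 4, the ring of integers is ℤ[(1+√-151)/2] with discriminant -151.
disc(K) = -151 is not divisible by 83; 83 is unramified.
(-151/83) = 15^41 mod 83 = 82, giving Legendre symbol -1.
(-151/83) = -1, so 83 is inert.

inert — (83) stays prime in O_K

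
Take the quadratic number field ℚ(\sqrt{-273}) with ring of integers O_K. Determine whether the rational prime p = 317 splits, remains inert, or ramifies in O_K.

Since -273 ≢ 1 mod 4, the ring of integers is ℤ[√-273] with discriminant 4·(-273) = -1092.
disc(K) = -1092 is not divisible by 317; 317 is unramified.
Legendre symbol by Euler's criterion: (-273/317) ≡ (-273)^158 ≡ 1 (mod 317), i.e. (-273/317) = 1.
d is a quadratic residue mod p, hence 317 splits in O_K.

317 splits in O_K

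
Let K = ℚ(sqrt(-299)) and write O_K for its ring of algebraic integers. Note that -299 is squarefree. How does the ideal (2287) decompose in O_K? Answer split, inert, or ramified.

d = -299 ≡ 1 (mod 4), so O_K = ℤ[(1+√-299)/2] and disc(K) = d = -299.
2287 ∤ -299, so 2287 is unramified.
Legendre symbol by Euler's criterion: (-299/2287) ≡ (-299)^1143 ≡ 2286 (mod 2287), i.e. (-299/2287) = -1.
d is a non-residue mod p, hence 2287 remains inert in O_K.

2287 remains inert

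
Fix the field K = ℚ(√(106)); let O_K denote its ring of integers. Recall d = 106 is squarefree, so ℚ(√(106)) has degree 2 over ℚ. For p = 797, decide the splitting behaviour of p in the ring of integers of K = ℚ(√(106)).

d = 106 ≡ 2 (mod 4), so O_K = ℤ[√106] and disc(K) = 4d = 424.
Since gcd(797, 424) = 1 the prime 797 does not ramify.
Compute (106/797) via Euler: 106^((797-1)/2) mod 797 = 1, so (106/797) = 1.
Legendre symbol 1 ⇒ 797 is split.

p splits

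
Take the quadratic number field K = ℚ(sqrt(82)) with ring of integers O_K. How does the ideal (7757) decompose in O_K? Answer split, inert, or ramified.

d = 82 ≡ 2 (mod 4), so O_K = ℤ[√82] and disc(K) = 4d = 328.
7757 ∤ 328, so 7757 is unramified.
Legendre symbol by Euler's criterion: (82/7757) ≡ 82^3878 ≡ 7756 (mod 7757), i.e. (82/7757) = -1.
Legendre symbol -1 ⇒ 7757 is inert.

inert — (7757) stays prime in O_K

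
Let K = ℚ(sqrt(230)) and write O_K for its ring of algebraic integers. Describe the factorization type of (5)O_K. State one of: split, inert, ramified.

Since 230 ≢ 1 mod 4, the ring of integers is ℤ[√230] with discriminant 4·230 = 920.
5 divides disc(K) = 920, so 5 ramifies.

ramified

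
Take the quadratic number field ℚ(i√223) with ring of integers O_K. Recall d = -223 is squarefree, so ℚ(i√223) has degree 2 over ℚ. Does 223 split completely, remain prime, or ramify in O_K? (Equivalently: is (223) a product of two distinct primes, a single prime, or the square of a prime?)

ramified

-223 mod 4 = 1, hence disc K = -223 and O_K = ℤ[(1+√-223)/2].
Ramification test: 223 | -223. The prime 223 ramifies in K.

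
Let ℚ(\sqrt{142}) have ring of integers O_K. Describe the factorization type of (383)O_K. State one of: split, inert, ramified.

142 mod 4 = 2, hence disc K = 4·142 = 568 and O_K = ℤ[√142].
383 ∤ 568, so 383 is unramified.
Euler's criterion: 142^191 mod 383 = 1. Thus (142|383) = 1.
Legendre symbol 1 ⇒ 383 is split.

split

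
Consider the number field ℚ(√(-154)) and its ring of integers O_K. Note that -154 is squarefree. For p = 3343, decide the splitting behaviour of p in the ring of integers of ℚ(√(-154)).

-154 mod 4 = 2, hence disc K = 4·(-154) = -616 and O_K = ℤ[√-154].
Since gcd(3343, -616) = 1 the prime 3343 does not ramify.
(-154/3343) = 3189^1671 mod 3343 = 1, giving Legendre symbol 1.
(-154/3343) = 1, so 3343 splits.

splits completely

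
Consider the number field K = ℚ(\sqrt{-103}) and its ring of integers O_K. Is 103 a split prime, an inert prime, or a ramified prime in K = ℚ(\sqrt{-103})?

d = -103 ≡ 1 (mod 4), so O_K = ℤ[(1+√-103)/2] and disc(K) = d = -103.
103 divides disc(K) = -103, so 103 ramifies.

103 is ramified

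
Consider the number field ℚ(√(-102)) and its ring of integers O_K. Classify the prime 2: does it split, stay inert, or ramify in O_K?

p ramifies

-102 mod 4 = 2, hence disc K = 4·(-102) = -408 and O_K = ℤ[√-102].
disc(K) = -408 = 2·(-204), so p = 2 is ramified.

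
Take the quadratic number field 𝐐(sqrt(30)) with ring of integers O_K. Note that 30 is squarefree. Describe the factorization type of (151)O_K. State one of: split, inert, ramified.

30 mod 4 = 2, hence disc K = 4·30 = 120 and O_K = ℤ[√30].
disc(K) = 120 is not divisible by 151; 151 is unramified.
Legendre symbol by Euler's criterion: (30/151) ≡ 30^75 ≡ 150 (mod 151), i.e. (30/151) = -1.
d is a non-residue mod p, hence 151 remains inert in O_K.

remains prime (inert)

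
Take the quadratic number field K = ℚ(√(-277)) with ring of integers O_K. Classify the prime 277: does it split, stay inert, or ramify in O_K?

ramified — (277) = 𝔭²

d = -277 ≡ 3 (mod 4), so O_K = ℤ[√-277] and disc(K) = 4d = -1108.
Ramification test: 277 | -1108. The prime 277 ramifies in K.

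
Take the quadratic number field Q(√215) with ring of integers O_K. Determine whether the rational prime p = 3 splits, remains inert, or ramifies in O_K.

d = 215 ≡ 3 (mod 4), so O_K = ℤ[√215] and disc(K) = 4d = 860.
3 ∤ 860, so 3 is unramified.
Euler's criterion: 215^1 mod 3 = 2. Thus (215|3) = -1.
d is a non-residue mod p, hence 3 remains inert in O_K.

inert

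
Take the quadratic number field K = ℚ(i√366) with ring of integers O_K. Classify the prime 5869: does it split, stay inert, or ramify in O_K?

-366 mod 4 = 2, hence disc K = 4·(-366) = -1464 and O_K = ℤ[√-366].
Since gcd(5869, -1464) = 1 the prime 5869 does not ramify.
Compute (-366/5869) via Euler: 5503^((5869-1)/2) mod 5869 = 5868, so (-366/5869) = -1.
Legendre symbol -1 ⇒ 5869 is inert.

p is inert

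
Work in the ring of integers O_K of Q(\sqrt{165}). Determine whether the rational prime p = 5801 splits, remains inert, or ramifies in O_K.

remains prime (inert)

165 mod 4 = 1, hence disc K = 165 and O_K = ℤ[(1+√165)/2].
disc(K) = 165 is not divisible by 5801; 5801 is unramified.
Legendre symbol by Euler's criterion: (165/5801) ≡ 165^2900 ≡ 5800 (mod 5801), i.e. (165/5801) = -1.
Legendre symbol -1 ⇒ 5801 is inert.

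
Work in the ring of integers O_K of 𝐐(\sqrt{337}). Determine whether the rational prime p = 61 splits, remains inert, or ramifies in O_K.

inert

Since 337 ≡ 1 mod 4, the ring of integers is ℤ[(1+√337)/2] with discriminant 337.
Since gcd(61, 337) = 1 the prime 61 does not ramify.
Legendre symbol by Euler's criterion: (337/61) ≡ 337^30 ≡ 60 (mod 61), i.e. (337/61) = -1.
(337/61) = -1, so 61 is inert.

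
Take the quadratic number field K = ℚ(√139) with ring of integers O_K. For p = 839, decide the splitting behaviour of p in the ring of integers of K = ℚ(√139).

839 remains inert

Since 139 ≢ 1 mod 4, the ring of integers is ℤ[√139] with discriminant 4·139 = 556.
disc(K) = 556 is not divisible by 839; 839 is unramified.
Euler's criterion: 139^419 mod 839 = 838. Thus (139|839) = -1.
Legendre symbol -1 ⇒ 839 is inert.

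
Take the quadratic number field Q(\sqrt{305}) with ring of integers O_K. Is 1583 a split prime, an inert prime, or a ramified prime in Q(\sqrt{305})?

p is inert

d = 305 ≡ 1 (mod 4), so O_K = ℤ[(1+√305)/2] and disc(K) = d = 305.
disc(K) = 305 is not divisible by 1583; 1583 is unramified.
Euler's criterion: 305^791 mod 1583 = 1582. Thus (305|1583) = -1.
(305/1583) = -1, so 1583 is inert.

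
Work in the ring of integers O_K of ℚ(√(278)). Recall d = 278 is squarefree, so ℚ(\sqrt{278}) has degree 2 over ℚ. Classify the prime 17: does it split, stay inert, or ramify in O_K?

d = 278 ≡ 2 (mod 4), so O_K = ℤ[√278] and disc(K) = 4d = 1112.
Since gcd(17, 1112) = 1 the prime 17 does not ramify.
Euler's criterion: 278^8 mod 17 = 16. Thus (278|17) = -1.
d is a non-residue mod p, hence 17 remains inert in O_K.

17 remains inert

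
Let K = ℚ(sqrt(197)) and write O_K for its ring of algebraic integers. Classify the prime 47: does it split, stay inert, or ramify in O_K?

Since 197 ≡ 1 mod 4, the ring of integers is ℤ[(1+√197)/2] with discriminant 197.
disc(K) = 197 is not divisible by 47; 47 is unramified.
Compute (197/47) via Euler: 9^((47-1)/2) mod 47 = 1, so (197/47) = 1.
d is a quadratic residue mod p, hence 47 splits in O_K.

p splits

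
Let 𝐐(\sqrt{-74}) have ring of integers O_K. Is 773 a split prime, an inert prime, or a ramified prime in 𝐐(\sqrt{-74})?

remains prime (inert)

Since -74 ≢ 1 mod 4, the ring of integers is ℤ[√-74] with discriminant 4·(-74) = -296.
773 ∤ -296, so 773 is unramified.
Euler's criterion: (-74)^386 mod 773 = 772. Thus (-74|773) = -1.
d is a non-residue mod p, hence 773 remains inert in O_K.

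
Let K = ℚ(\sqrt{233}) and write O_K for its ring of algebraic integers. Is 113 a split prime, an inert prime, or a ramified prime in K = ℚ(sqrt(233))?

Since 233 ≡ 1 mod 4, the ring of integers is ℤ[(1+√233)/2] with discriminant 233.
disc(K) = 233 is not divisible by 113; 113 is unramified.
(233/113) = 7^56 mod 113 = 1, giving Legendre symbol 1.
Legendre symbol 1 ⇒ 113 is split.

113 splits in O_K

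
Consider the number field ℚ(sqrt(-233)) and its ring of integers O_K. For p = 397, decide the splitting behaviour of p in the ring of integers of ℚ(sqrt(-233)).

397 remains inert

d = -233 ≡ 3 (mod 4), so O_K = ℤ[√-233] and disc(K) = 4d = -932.
397 ∤ -932, so 397 is unramified.
Legendre symbol by Euler's criterion: (-233/397) ≡ (-233)^198 ≡ 396 (mod 397), i.e. (-233/397) = -1.
(-233/397) = -1, so 397 is inert.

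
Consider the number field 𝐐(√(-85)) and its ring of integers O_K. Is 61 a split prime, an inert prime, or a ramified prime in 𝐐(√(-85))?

d = -85 ≡ 3 (mod 4), so O_K = ℤ[√-85] and disc(K) = 4d = -340.
61 ∤ -340, so 61 is unramified.
Euler's criterion: (-85)^30 mod 61 = 60. Thus (-85|61) = -1.
d is a non-residue mod p, hence 61 remains inert in O_K.

remains prime (inert)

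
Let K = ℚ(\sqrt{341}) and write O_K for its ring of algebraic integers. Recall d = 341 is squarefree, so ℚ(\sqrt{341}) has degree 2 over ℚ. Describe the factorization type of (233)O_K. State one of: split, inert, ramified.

341 mod 4 = 1, hence disc K = 341 and O_K = ℤ[(1+√341)/2].
233 ∤ 341, so 233 is unramified.
Euler's criterion: 341^116 mod 233 = 232. Thus (341|233) = -1.
Legendre symbol -1 ⇒ 233 is inert.

inert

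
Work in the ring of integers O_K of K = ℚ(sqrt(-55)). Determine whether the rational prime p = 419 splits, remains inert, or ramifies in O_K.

p splits

Since -55 ≡ 1 mod 4, the ring of integers is ℤ[(1+√-55)/2] with discriminant -55.
419 ∤ -55, so 419 is unramified.
Euler's criterion: (-55)^209 mod 419 = 1. Thus (-55|419) = 1.
d is a quadratic residue mod p, hence 419 splits in O_K.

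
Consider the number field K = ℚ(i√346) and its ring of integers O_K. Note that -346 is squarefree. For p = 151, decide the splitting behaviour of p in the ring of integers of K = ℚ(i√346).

151 remains inert

d = -346 ≡ 2 (mod 4), so O_K = ℤ[√-346] and disc(K) = 4d = -1384.
151 ∤ -1384, so 151 is unramified.
Legendre symbol by Euler's criterion: (-346/151) ≡ (-346)^75 ≡ 150 (mod 151), i.e. (-346/151) = -1.
Legendre symbol -1 ⇒ 151 is inert.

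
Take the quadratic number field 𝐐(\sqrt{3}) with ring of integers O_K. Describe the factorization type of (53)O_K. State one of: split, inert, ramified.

d = 3 ≡ 3 (mod 4), so O_K = ℤ[√3] and disc(K) = 4d = 12.
disc(K) = 12 is not divisible by 53; 53 is unramified.
Legendre symbol by Euler's criterion: (3/53) ≡ 3^26 ≡ 52 (mod 53), i.e. (3/53) = -1.
Legendre symbol -1 ⇒ 53 is inert.

inert — (53) stays prime in O_K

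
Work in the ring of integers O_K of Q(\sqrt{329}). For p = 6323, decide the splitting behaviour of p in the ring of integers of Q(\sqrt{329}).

splits completely

Since 329 ≡ 1 mod 4, the ring of integers is ℤ[(1+√329)/2] with discriminant 329.
6323 ∤ 329, so 6323 is unramified.
Compute (329/6323) via Euler: 329^((6323-1)/2) mod 6323 = 1, so (329/6323) = 1.
Legendre symbol 1 ⇒ 6323 is split.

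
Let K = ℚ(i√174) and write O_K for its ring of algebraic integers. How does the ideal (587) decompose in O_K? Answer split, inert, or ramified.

d = -174 ≡ 2 (mod 4), so O_K = ℤ[√-174] and disc(K) = 4d = -696.
Since gcd(587, -696) = 1 the prime 587 does not ramify.
Euler's criterion: (-174)^293 mod 587 = 1. Thus (-174|587) = 1.
d is a quadratic residue mod p, hence 587 splits in O_K.

split — (587) = 𝔭₁𝔭₂ with 𝔭₁ ≠ 𝔭₂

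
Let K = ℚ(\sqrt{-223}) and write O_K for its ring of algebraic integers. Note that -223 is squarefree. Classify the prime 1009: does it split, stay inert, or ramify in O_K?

inert

d = -223 ≡ 1 (mod 4), so O_K = ℤ[(1+√-223)/2] and disc(K) = d = -223.
Since gcd(1009, -223) = 1 the prime 1009 does not ramify.
Euler's criterion: (-223)^504 mod 1009 = 1008. Thus (-223|1009) = -1.
(-223/1009) = -1, so 1009 is inert.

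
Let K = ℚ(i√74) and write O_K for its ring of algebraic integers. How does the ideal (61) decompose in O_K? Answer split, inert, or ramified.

Since -74 ≢ 1 mod 4, the ring of integers is ℤ[√-74] with discriminant 4·(-74) = -296.
61 ∤ -296, so 61 is unramified.
Euler's criterion: (-74)^30 mod 61 = 1. Thus (-74|61) = 1.
d is a quadratic residue mod p, hence 61 splits in O_K.

p splits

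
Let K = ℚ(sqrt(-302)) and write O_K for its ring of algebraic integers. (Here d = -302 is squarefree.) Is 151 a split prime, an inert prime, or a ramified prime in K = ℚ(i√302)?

ramified — (151) = 𝔭²

-302 mod 4 = 2, hence disc K = 4·(-302) = -1208 and O_K = ℤ[√-302].
Ramification test: 151 | -1208. The prime 151 ramifies in K.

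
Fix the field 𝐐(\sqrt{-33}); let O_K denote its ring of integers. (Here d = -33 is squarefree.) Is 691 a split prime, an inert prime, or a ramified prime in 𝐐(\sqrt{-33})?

691 remains inert

-33 mod 4 = 3, hence disc K = 4·(-33) = -132 and O_K = ℤ[√-33].
691 ∤ -132, so 691 is unramified.
Legendre symbol by Euler's criterion: (-33/691) ≡ (-33)^345 ≡ 690 (mod 691), i.e. (-33/691) = -1.
Legendre symbol -1 ⇒ 691 is inert.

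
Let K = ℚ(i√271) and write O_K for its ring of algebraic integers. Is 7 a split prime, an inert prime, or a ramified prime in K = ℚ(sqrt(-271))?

split — (7) = 𝔭₁𝔭₂ with 𝔭₁ ≠ 𝔭₂

d = -271 ≡ 1 (mod 4), so O_K = ℤ[(1+√-271)/2] and disc(K) = d = -271.
Since gcd(7, -271) = 1 the prime 7 does not ramify.
Compute (-271/7) via Euler: 2^((7-1)/2) mod 7 = 1, so (-271/7) = 1.
d is a quadratic residue mod p, hence 7 splits in O_K.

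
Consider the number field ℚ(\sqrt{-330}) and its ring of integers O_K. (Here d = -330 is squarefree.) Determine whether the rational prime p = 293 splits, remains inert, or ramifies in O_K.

split

Since -330 ≢ 1 mod 4, the ring of integers is ℤ[√-330] with discriminant 4·(-330) = -1320.
Since gcd(293, -1320) = 1 the prime 293 does not ramify.
Legendre symbol by Euler's criterion: (-330/293) ≡ (-330)^146 ≡ 1 (mod 293), i.e. (-330/293) = 1.
Legendre symbol 1 ⇒ 293 is split.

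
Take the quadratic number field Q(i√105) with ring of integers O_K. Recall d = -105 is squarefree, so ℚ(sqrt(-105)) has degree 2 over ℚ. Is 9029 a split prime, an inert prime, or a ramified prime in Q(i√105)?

split

-105 mod 4 = 3, hence disc K = 4·(-105) = -420 and O_K = ℤ[√-105].
Since gcd(9029, -420) = 1 the prime 9029 does not ramify.
Legendre symbol by Euler's criterion: (-105/9029) ≡ (-105)^4514 ≡ 1 (mod 9029), i.e. (-105/9029) = 1.
d is a quadratic residue mod p, hence 9029 splits in O_K.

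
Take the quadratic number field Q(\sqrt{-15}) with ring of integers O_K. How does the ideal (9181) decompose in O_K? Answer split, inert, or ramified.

d = -15 ≡ 1 (mod 4), so O_K = ℤ[(1+√-15)/2] and disc(K) = d = -15.
Since gcd(9181, -15) = 1 the prime 9181 does not ramify.
(-15/9181) = 9166^4590 mod 9181 = 1, giving Legendre symbol 1.
d is a quadratic residue mod p, hence 9181 splits in O_K.

split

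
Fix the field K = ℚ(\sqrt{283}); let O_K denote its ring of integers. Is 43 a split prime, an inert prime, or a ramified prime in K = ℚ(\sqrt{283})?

d = 283 ≡ 3 (mod 4), so O_K = ℤ[√283] and disc(K) = 4d = 1132.
Since gcd(43, 1132) = 1 the prime 43 does not ramify.
Euler's criterion: 283^21 mod 43 = 1. Thus (283|43) = 1.
Legendre symbol 1 ⇒ 43 is split.

split — (43) = 𝔭₁𝔭₂ with 𝔭₁ ≠ 𝔭₂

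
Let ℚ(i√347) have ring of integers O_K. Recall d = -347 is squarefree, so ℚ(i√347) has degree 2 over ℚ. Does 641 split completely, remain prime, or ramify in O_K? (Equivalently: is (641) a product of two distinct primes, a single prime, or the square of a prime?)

remains prime (inert)

Since -347 ≡ 1 mod 4, the ring of integers is ℤ[(1+√-347)/2] with discriminant -347.
641 ∤ -347, so 641 is unramified.
Legendre symbol by Euler's criterion: (-347/641) ≡ (-347)^320 ≡ 640 (mod 641), i.e. (-347/641) = -1.
d is a non-residue mod p, hence 641 remains inert in O_K.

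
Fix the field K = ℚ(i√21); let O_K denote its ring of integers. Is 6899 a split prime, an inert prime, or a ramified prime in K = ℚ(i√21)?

Since -21 ≢ 1 mod 4, the ring of integers is ℤ[√-21] with discriminant 4·(-21) = -84.
disc(K) = -84 is not divisible by 6899; 6899 is unramified.
Euler's criterion: (-21)^3449 mod 6899 = 1. Thus (-21|6899) = 1.
Legendre symbol 1 ⇒ 6899 is split.

split — (6899) = 𝔭₁𝔭₂ with 𝔭₁ ≠ 𝔭₂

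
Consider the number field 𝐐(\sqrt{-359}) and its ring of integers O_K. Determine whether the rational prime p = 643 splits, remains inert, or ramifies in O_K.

d = -359 ≡ 1 (mod 4), so O_K = ℤ[(1+√-359)/2] and disc(K) = d = -359.
Since gcd(643, -359) = 1 the prime 643 does not ramify.
Euler's criterion: (-359)^321 mod 643 = 642. Thus (-359|643) = -1.
(-359/643) = -1, so 643 is inert.

p is inert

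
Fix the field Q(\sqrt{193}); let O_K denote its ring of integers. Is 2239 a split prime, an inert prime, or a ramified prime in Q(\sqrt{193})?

d = 193 ≡ 1 (mod 4), so O_K = ℤ[(1+√193)/2] and disc(K) = d = 193.
2239 ∤ 193, so 2239 is unramified.
Compute (193/2239) via Euler: 193^((2239-1)/2) mod 2239 = 2238, so (193/2239) = -1.
d is a non-residue mod p, hence 2239 remains inert in O_K.

inert — (2239) stays prime in O_K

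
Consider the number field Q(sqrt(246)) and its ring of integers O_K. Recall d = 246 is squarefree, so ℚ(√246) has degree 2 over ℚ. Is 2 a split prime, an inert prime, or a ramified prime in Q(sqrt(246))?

p ramifies

246 mod 4 = 2, hence disc K = 4·246 = 984 and O_K = ℤ[√246].
disc(K) = 984 = 2·492, so p = 2 is ramified.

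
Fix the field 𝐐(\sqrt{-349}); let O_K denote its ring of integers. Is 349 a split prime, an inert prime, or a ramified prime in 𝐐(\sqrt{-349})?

p ramifies

-349 mod 4 = 3, hence disc K = 4·(-349) = -1396 and O_K = ℤ[√-349].
Ramification test: 349 | -1396. The prime 349 ramifies in K.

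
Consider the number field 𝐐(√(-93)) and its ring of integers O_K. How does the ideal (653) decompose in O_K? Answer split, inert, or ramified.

-93 mod 4 = 3, hence disc K = 4·(-93) = -372 and O_K = ℤ[√-93].
disc(K) = -372 is not divisible by 653; 653 is unramified.
Euler's criterion: (-93)^326 mod 653 = 652. Thus (-93|653) = -1.
Legendre symbol -1 ⇒ 653 is inert.

inert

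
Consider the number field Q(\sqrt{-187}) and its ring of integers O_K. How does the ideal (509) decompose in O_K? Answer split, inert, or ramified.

splits completely

d = -187 ≡ 1 (mod 4), so O_K = ℤ[(1+√-187)/2] and disc(K) = d = -187.
509 ∤ -187, so 509 is unramified.
Compute (-187/509) via Euler: 322^((509-1)/2) mod 509 = 1, so (-187/509) = 1.
Legendre symbol 1 ⇒ 509 is split.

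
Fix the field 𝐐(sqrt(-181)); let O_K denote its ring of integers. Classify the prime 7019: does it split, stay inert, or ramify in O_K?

p splits

d = -181 ≡ 3 (mod 4), so O_K = ℤ[√-181] and disc(K) = 4d = -724.
Since gcd(7019, -724) = 1 the prime 7019 does not ramify.
Legendre symbol by Euler's criterion: (-181/7019) ≡ (-181)^3509 ≡ 1 (mod 7019), i.e. (-181/7019) = 1.
Legendre symbol 1 ⇒ 7019 is split.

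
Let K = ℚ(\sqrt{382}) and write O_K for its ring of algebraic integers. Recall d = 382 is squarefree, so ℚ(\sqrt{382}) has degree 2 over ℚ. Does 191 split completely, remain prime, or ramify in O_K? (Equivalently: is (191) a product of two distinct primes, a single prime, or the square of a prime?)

Since 382 ≢ 1 mod 4, the ring of integers is ℤ[√382] with discriminant 4·382 = 1528.
disc(K) = 1528 = 191·8, so p = 191 is ramified.

191 is ramified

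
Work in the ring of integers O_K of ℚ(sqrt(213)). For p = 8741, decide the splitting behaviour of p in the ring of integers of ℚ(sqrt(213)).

Since 213 ≡ 1 mod 4, the ring of integers is ℤ[(1+√213)/2] with discriminant 213.
disc(K) = 213 is not divisible by 8741; 8741 is unramified.
Euler's criterion: 213^4370 mod 8741 = 8740. Thus (213|8741) = -1.
d is a non-residue mod p, hence 8741 remains inert in O_K.

inert — (8741) stays prime in O_K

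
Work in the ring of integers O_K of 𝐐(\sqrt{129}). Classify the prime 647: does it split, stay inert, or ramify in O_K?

split — (647) = 𝔭₁𝔭₂ with 𝔭₁ ≠ 𝔭₂

129 mod 4 = 1, hence disc K = 129 and O_K = ℤ[(1+√129)/2].
disc(K) = 129 is not divisible by 647; 647 is unramified.
Legendre symbol by Euler's criterion: (129/647) ≡ 129^323 ≡ 1 (mod 647), i.e. (129/647) = 1.
d is a quadratic residue mod p, hence 647 splits in O_K.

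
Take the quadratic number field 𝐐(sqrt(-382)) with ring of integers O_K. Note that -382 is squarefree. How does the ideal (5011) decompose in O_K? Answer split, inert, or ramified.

d = -382 ≡ 2 (mod 4), so O_K = ℤ[√-382] and disc(K) = 4d = -1528.
Since gcd(5011, -1528) = 1 the prime 5011 does not ramify.
(-382/5011) = 4629^2505 mod 5011 = 5010, giving Legendre symbol -1.
d is a non-residue mod p, hence 5011 remains inert in O_K.

5011 remains inert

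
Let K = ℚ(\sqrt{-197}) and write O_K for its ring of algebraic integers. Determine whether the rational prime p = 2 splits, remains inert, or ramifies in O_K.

ramified

-197 mod 4 = 3, hence disc K = 4·(-197) = -788 and O_K = ℤ[√-197].
Ramification test: 2 | -788. The prime 2 ramifies in K.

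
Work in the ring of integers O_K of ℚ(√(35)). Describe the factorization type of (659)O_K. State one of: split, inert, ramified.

p is inert

Since 35 ≢ 1 mod 4, the ring of integers is ℤ[√35] with discriminant 4·35 = 140.
Since gcd(659, 140) = 1 the prime 659 does not ramify.
Legendre symbol by Euler's criterion: (35/659) ≡ 35^329 ≡ 658 (mod 659), i.e. (35/659) = -1.
Legendre symbol -1 ⇒ 659 is inert.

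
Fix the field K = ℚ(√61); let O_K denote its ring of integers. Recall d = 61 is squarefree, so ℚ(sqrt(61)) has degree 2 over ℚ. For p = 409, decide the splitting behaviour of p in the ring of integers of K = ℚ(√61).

remains prime (inert)

Since 61 ≡ 1 mod 4, the ring of integers is ℤ[(1+√61)/2] with discriminant 61.
disc(K) = 61 is not divisible by 409; 409 is unramified.
Euler's criterion: 61^204 mod 409 = 408. Thus (61|409) = -1.
Legendre symbol -1 ⇒ 409 is inert.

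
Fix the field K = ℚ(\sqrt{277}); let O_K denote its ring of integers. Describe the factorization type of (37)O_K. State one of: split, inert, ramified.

Since 277 ≡ 1 mod 4, the ring of integers is ℤ[(1+√277)/2] with discriminant 277.
Since gcd(37, 277) = 1 the prime 37 does not ramify.
Legendre symbol by Euler's criterion: (277/37) ≡ 277^18 ≡ 36 (mod 37), i.e. (277/37) = -1.
(277/37) = -1, so 37 is inert.

p is inert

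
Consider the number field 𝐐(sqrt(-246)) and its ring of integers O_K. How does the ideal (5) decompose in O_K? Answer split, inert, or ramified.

5 splits in O_K

-246 mod 4 = 2, hence disc K = 4·(-246) = -984 and O_K = ℤ[√-246].
disc(K) = -984 is not divisible by 5; 5 is unramified.
Compute (-246/5) via Euler: 4^((5-1)/2) mod 5 = 1, so (-246/5) = 1.
(-246/5) = 1, so 5 splits.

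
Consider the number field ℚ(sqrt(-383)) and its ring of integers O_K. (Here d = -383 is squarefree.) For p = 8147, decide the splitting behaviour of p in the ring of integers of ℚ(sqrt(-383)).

p is inert

-383 mod 4 = 1, hence disc K = -383 and O_K = ℤ[(1+√-383)/2].
8147 ∤ -383, so 8147 is unramified.
Euler's criterion: (-383)^4073 mod 8147 = 8146. Thus (-383|8147) = -1.
Legendre symbol -1 ⇒ 8147 is inert.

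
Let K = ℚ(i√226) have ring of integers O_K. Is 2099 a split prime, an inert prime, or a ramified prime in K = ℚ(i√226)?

Since -226 ≢ 1 mod 4, the ring of integers is ℤ[√-226] with discriminant 4·(-226) = -904.
Since gcd(2099, -904) = 1 the prime 2099 does not ramify.
Legendre symbol by Euler's criterion: (-226/2099) ≡ (-226)^1049 ≡ 2098 (mod 2099), i.e. (-226/2099) = -1.
d is a non-residue mod p, hence 2099 remains inert in O_K.

p is inert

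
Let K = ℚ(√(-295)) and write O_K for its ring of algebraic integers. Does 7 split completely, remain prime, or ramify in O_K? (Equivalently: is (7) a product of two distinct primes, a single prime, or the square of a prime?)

p is inert

Since -295 ≡ 1 mod 4, the ring of integers is ℤ[(1+√-295)/2] with discriminant -295.
disc(K) = -295 is not divisible by 7; 7 is unramified.
Legendre symbol by Euler's criterion: (-295/7) ≡ (-295)^3 ≡ 6 (mod 7), i.e. (-295/7) = -1.
d is a non-residue mod p, hence 7 remains inert in O_K.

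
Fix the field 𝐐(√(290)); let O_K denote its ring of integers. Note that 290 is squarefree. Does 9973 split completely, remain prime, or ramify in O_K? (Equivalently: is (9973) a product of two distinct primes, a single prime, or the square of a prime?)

inert — (9973) stays prime in O_K

290 mod 4 = 2, hence disc K = 4·290 = 1160 and O_K = ℤ[√290].
Since gcd(9973, 1160) = 1 the prime 9973 does not ramify.
Euler's criterion: 290^4986 mod 9973 = 9972. Thus (290|9973) = -1.
Legendre symbol -1 ⇒ 9973 is inert.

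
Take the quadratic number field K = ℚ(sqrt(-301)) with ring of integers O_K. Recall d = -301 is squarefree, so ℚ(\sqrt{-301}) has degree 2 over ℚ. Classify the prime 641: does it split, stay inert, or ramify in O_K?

d = -301 ≡ 3 (mod 4), so O_K = ℤ[√-301] and disc(K) = 4d = -1204.
641 ∤ -1204, so 641 is unramified.
Euler's criterion: (-301)^320 mod 641 = 640. Thus (-301|641) = -1.
Legendre symbol -1 ⇒ 641 is inert.

641 remains inert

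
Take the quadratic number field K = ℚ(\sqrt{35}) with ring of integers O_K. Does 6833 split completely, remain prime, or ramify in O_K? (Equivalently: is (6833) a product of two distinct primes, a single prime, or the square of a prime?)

p is inert

Since 35 ≢ 1 mod 4, the ring of integers is ℤ[√35] with discriminant 4·35 = 140.
Since gcd(6833, 140) = 1 the prime 6833 does not ramify.
Compute (35/6833) via Euler: 35^((6833-1)/2) mod 6833 = 6832, so (35/6833) = -1.
(35/6833) = -1, so 6833 is inert.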